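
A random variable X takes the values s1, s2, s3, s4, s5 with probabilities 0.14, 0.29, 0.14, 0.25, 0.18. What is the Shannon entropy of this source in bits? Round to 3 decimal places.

H = −Σ pᵢ log₂ pᵢ.
−0.14·log₂(0.14) = 0.3971
−0.29·log₂(0.29) = 0.5179
−0.14·log₂(0.14) = 0.3971
−0.25·log₂(0.25) = 0.5000
−0.18·log₂(0.18) = 0.4453
Sum ≈ 2.2574 → 2.257 bits.

2.257 bits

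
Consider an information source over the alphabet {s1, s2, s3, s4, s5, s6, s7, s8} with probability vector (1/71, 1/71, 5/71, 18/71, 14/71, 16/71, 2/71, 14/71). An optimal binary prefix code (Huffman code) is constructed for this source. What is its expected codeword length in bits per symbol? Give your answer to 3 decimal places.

2.535 bits/symbol

Repeatedly combine the two least-probable nodes; the expected code length is the sum of the merged weights.
merge 1/71 + 1/71 → 2/71
merge 2/71 + 2/71 → 4/71
merge 4/71 + 5/71 → 9/71
merge 9/71 + 14/71 → 23/71
merge 14/71 + 16/71 → 30/71
merge 18/71 + 23/71 → 41/71
merge 30/71 + 41/71 → 1
L = 2/71 + 4/71 + 9/71 + 23/71 + 30/71 + 41/71 + 1 = 180/71 ≈ 2.535 bits/symbol.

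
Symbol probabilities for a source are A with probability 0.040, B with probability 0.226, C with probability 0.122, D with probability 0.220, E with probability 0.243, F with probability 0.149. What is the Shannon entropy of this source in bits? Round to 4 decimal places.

H = −Σ pᵢ log₂ pᵢ.
−0.040·log₂(0.040) = 0.1858
−0.226·log₂(0.226) = 0.4849
−0.122·log₂(0.122) = 0.3703
−0.220·log₂(0.220) = 0.4806
−0.243·log₂(0.243) = 0.4960
−0.149·log₂(0.149) = 0.4092
Sum ≈ 2.4267 → 2.4267 bits.

2.4267 bits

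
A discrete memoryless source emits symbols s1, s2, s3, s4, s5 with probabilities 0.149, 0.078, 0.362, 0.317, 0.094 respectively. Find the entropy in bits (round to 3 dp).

2.073 bits

H = −Σ pᵢ log₂ pᵢ.
−0.149·log₂(0.149) = 0.4092
−0.078·log₂(0.078) = 0.2871
−0.362·log₂(0.362) = 0.5307
−0.317·log₂(0.317) = 0.5254
−0.094·log₂(0.094) = 0.3207
Sum ≈ 2.0730 → 2.073 bits.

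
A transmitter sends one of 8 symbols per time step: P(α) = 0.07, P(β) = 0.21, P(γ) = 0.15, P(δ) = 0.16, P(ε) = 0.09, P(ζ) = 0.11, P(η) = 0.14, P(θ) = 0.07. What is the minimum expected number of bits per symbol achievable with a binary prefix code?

2.93 bits/symbol

Repeatedly combine the two least-probable nodes; the expected code length is the sum of the merged weights.
merge 7/100 + 7/100 → 7/50
merge 9/100 + 11/100 → 1/5
merge 7/50 + 7/50 → 7/25
merge 3/20 + 4/25 → 31/100
merge 1/5 + 21/100 → 41/100
merge 7/25 + 31/100 → 59/100
merge 41/100 + 59/100 → 1
L = 7/50 + 1/5 + 7/25 + 31/100 + 41/100 + 59/100 + 1 = 293/100 = 2.93 bits/symbol.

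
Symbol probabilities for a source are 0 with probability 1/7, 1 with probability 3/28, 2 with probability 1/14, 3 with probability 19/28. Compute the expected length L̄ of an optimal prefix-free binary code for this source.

Repeatedly combine the two least-probable nodes; the expected code length is the sum of the merged weights.
merge 1/14 + 3/28 → 5/28
merge 1/7 + 5/28 → 9/28
merge 9/28 + 19/28 → 1
L = 5/28 + 9/28 + 1 = 3/2 = 1.5 bits/symbol.

1.5 bits/symbol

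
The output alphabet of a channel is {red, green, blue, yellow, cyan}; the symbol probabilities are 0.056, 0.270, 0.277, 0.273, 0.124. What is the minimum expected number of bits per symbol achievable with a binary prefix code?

Repeatedly combine the two least-probable nodes; the expected code length is the sum of the merged weights.
merge 7/125 + 31/250 → 9/50
merge 9/50 + 27/100 → 9/20
merge 273/1000 + 277/1000 → 11/20
merge 9/20 + 11/20 → 1
L = 9/50 + 9/20 + 11/20 + 1 = 109/50 = 2.18 bits/symbol.

2.18 bits/symbol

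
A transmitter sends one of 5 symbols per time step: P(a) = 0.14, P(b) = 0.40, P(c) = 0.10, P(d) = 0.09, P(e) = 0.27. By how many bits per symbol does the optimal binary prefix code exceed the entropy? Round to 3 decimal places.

Entropy H = −Σ p log₂ p ≈ 2.0807 bits.
Huffman merges: 9/100+1/10→19/100; 7/50+19/100→33/100; 27/100+33/100→3/5; 2/5+3/5→1. L = 53/25 ≈ 2.1200.
L − H = 2.1200 − 2.0807 = 0.039 bits.

0.039 bits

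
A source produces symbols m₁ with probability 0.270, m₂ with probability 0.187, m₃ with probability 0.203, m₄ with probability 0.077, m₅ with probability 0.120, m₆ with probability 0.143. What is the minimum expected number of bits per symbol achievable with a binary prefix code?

Repeatedly combine the two least-probable nodes; the expected code length is the sum of the merged weights.
merge 77/1000 + 3/25 → 197/1000
merge 143/1000 + 187/1000 → 33/100
merge 197/1000 + 203/1000 → 2/5
merge 27/100 + 33/100 → 3/5
merge 2/5 + 3/5 → 1
L = 197/1000 + 33/100 + 2/5 + 3/5 + 1 = 2527/1000 = 2.527 bits/symbol.

2.527 bits/symbol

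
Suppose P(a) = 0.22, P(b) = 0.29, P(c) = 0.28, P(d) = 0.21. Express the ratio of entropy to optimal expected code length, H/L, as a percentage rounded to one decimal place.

99.3%

Entropy H = −Σ p log₂ p ≈ 1.9855 bits.
Huffman merges: 21/100+11/50→43/100; 7/25+29/100→57/100; 43/100+57/100→1. L = 2 ≈ 2.0000.
Efficiency = H/L = 1.9855/2.0000 = 99.3%.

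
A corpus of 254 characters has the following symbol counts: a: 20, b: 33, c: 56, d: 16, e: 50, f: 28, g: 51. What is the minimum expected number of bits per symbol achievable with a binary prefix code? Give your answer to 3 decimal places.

Probabilities are the counts divided by 254.
Repeatedly combine the two least-probable nodes; the expected code length is the sum of the merged weights.
merge 8/127 + 10/127 → 18/127
merge 14/127 + 33/254 → 61/254
merge 18/127 + 25/127 → 43/127
merge 51/254 + 28/127 → 107/254
merge 61/254 + 43/127 → 147/254
merge 107/254 + 147/254 → 1
L = 18/127 + 61/254 + 43/127 + 107/254 + 147/254 + 1 = 691/254 ≈ 2.720 bits/symbol.

2.720 bits/symbol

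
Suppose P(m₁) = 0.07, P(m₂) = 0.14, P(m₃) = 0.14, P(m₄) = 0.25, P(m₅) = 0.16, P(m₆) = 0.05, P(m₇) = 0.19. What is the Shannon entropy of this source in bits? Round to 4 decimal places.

2.6571 bits

H = −Σ pᵢ log₂ pᵢ.
−0.07·log₂(0.07) = 0.2686
−0.14·log₂(0.14) = 0.3971
−0.14·log₂(0.14) = 0.3971
−0.25·log₂(0.25) = 0.5000
−0.16·log₂(0.16) = 0.4230
−0.05·log₂(0.05) = 0.2161
−0.19·log₂(0.19) = 0.4552
Sum ≈ 2.6571 → 2.6571 bits.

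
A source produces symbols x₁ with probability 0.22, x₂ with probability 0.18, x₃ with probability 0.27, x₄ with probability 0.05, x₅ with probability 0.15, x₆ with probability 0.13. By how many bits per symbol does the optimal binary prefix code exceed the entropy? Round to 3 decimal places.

Entropy H = −Σ p log₂ p ≈ 2.4452 bits.
Huffman merges: 1/20+13/100→9/50; 3/20+9/50→33/100; 9/50+11/50→2/5; 27/100+33/100→3/5; 2/5+3/5→1. L = 251/100 ≈ 2.5100.
L − H = 2.5100 − 2.4452 = 0.065 bits.

0.065 bits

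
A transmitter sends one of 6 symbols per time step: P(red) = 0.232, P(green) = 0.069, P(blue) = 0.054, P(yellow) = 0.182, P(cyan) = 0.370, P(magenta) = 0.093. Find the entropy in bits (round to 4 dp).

H = −Σ pᵢ log₂ pᵢ.
−0.232·log₂(0.232) = 0.4890
−0.069·log₂(0.069) = 0.2662
−0.054·log₂(0.054) = 0.2274
−0.182·log₂(0.182) = 0.4474
−0.370·log₂(0.370) = 0.5307
−0.093·log₂(0.093) = 0.3187
Sum ≈ 2.2793 → 2.2793 bits.

2.2793 bits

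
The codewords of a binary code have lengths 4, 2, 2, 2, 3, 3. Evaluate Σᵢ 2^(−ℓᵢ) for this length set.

1.0625

With common denominator 2^4 = 16: Σ 2^(−ℓᵢ) = 1/16 + 4/16 + 4/16 + 4/16 + 2/16 + 2/16 = 17/16 = 1.0625.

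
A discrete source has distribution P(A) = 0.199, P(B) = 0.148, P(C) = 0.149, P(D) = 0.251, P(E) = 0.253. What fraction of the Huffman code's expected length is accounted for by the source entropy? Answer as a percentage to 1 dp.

Entropy H = −Σ p log₂ p ≈ 2.2829 bits.
Huffman merges: 37/250+149/1000→297/1000; 199/1000+251/1000→9/20; 253/1000+297/1000→11/20; 9/20+11/20→1. L = 2297/1000 ≈ 2.2970.
Efficiency = H/L = 2.2829/2.2970 = 99.4%.

99.4%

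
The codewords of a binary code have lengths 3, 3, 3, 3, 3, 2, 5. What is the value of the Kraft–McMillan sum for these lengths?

With common denominator 2^5 = 32: Σ 2^(−ℓᵢ) = 4/32 + 4/32 + 4/32 + 4/32 + 4/32 + 8/32 + 1/32 = 29/32 = 0.90625.

0.90625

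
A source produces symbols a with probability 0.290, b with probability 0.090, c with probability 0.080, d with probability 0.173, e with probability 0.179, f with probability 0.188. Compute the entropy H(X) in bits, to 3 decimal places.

2.458 bits

H = −Σ pᵢ log₂ pᵢ.
−0.290·log₂(0.290) = 0.5179
−0.090·log₂(0.090) = 0.3127
−0.080·log₂(0.080) = 0.2915
−0.173·log₂(0.173) = 0.4379
−0.179·log₂(0.179) = 0.4443
−0.188·log₂(0.188) = 0.4533
Sum ≈ 2.4575 → 2.458 bits.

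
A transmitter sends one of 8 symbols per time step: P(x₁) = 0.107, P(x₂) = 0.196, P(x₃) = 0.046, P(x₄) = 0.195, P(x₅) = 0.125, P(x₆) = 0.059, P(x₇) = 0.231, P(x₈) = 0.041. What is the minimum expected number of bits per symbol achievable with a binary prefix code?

Repeatedly combine the two least-probable nodes; the expected code length is the sum of the merged weights.
merge 41/1000 + 23/500 → 87/1000
merge 59/1000 + 87/1000 → 73/500
merge 107/1000 + 1/8 → 29/125
merge 73/500 + 39/200 → 341/1000
merge 49/250 + 231/1000 → 427/1000
merge 29/125 + 341/1000 → 573/1000
merge 427/1000 + 573/1000 → 1
L = 87/1000 + 73/500 + 29/125 + 341/1000 + 427/1000 + 573/1000 + 1 = 1403/500 = 2.806 bits/symbol.

2.806 bits/symbol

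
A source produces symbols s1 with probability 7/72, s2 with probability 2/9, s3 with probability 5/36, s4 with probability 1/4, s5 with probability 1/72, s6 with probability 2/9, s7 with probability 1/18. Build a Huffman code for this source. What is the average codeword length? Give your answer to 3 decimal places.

2.542 bits/symbol

Repeatedly combine the two least-probable nodes; the expected code length is the sum of the merged weights.
merge 1/72 + 1/18 → 5/72
merge 5/72 + 7/72 → 1/6
merge 5/36 + 1/6 → 11/36
merge 2/9 + 2/9 → 4/9
merge 1/4 + 11/36 → 5/9
merge 4/9 + 5/9 → 1
L = 5/72 + 1/6 + 11/36 + 4/9 + 5/9 + 1 = 61/24 ≈ 2.542 bits/symbol.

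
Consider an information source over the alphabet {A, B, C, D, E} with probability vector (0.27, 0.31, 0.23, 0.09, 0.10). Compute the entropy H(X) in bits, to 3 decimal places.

2.166 bits

H = −Σ pᵢ log₂ pᵢ.
−0.27·log₂(0.27) = 0.5100
−0.31·log₂(0.31) = 0.5238
−0.23·log₂(0.23) = 0.4877
−0.09·log₂(0.09) = 0.3127
−0.10·log₂(0.10) = 0.3322
Sum ≈ 2.1663 → 2.166 bits.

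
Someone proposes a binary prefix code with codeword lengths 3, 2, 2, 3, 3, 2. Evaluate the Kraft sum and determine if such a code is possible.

With common denominator 2^3 = 8: Σ 2^(−ℓᵢ) = 1/8 + 2/8 + 2/8 + 1/8 + 1/8 + 2/8 = 9/8 = 1.125.
Kraft's inequality requires Σ ≤ 1; here Σ = 1.125 > 1, so no such prefix code exists.

1.125; no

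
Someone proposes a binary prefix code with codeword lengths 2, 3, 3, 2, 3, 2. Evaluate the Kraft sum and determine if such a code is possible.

1.125; no

With common denominator 2^3 = 8: Σ 2^(−ℓᵢ) = 2/8 + 1/8 + 1/8 + 2/8 + 1/8 + 2/8 = 9/8 = 1.125.
Kraft's inequality requires Σ ≤ 1; here Σ = 1.125 > 1, so no such prefix code exists.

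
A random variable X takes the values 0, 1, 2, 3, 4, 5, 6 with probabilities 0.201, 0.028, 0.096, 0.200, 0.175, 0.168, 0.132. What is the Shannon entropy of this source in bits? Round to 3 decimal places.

H = −Σ pᵢ log₂ pᵢ.
−0.201·log₂(0.201) = 0.4653
−0.028·log₂(0.028) = 0.1444
−0.096·log₂(0.096) = 0.3246
−0.200·log₂(0.200) = 0.4644
−0.175·log₂(0.175) = 0.4401
−0.168·log₂(0.168) = 0.4323
−0.132·log₂(0.132) = 0.3856
Sum ≈ 2.6567 → 2.657 bits.

2.657 bits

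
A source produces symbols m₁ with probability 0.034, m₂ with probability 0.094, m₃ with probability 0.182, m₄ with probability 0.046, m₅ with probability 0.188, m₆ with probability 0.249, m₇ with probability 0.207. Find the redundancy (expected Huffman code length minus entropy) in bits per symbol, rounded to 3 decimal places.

0.049 bits

Entropy H = −Σ p log₂ p ≈ 2.5613 bits.
Huffman merges: 17/500+23/500→2/25; 2/25+47/500→87/500; 87/500+91/500→89/250; 47/250+207/1000→79/200; 249/1000+89/250→121/200; 79/200+121/200→1. L = 261/100 ≈ 2.6100.
L − H = 2.6100 − 2.5613 = 0.049 bits.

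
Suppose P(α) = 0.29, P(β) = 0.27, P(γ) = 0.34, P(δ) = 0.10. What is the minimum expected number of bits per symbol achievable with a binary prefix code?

2 bits/symbol

Repeatedly combine the two least-probable nodes; the expected code length is the sum of the merged weights.
merge 1/10 + 27/100 → 37/100
merge 29/100 + 17/50 → 63/100
merge 37/100 + 63/100 → 1
L = 37/100 + 63/100 + 1 = 2 bits/symbol.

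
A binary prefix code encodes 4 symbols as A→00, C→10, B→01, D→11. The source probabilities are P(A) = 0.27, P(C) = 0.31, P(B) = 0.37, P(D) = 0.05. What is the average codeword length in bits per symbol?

2 bits/symbol

L̄ = Σ pᵢ·ℓᵢ = 0.27·2 + 0.31·2 + 0.37·2 + 0.05·2 = 2 bits/symbol.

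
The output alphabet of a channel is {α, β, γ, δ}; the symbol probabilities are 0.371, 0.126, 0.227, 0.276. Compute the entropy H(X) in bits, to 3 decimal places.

1.905 bits

H = −Σ pᵢ log₂ pᵢ.
−0.371·log₂(0.371) = 0.5307
−0.126·log₂(0.126) = 0.3766
−0.227·log₂(0.227) = 0.4856
−0.276·log₂(0.276) = 0.5126
Sum ≈ 1.9055 → 1.905 bits.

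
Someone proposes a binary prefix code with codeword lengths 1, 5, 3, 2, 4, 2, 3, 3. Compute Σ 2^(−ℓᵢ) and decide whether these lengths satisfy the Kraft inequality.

With common denominator 2^5 = 32: Σ 2^(−ℓᵢ) = 16/32 + 1/32 + 4/32 + 8/32 + 2/32 + 8/32 + 4/32 + 4/32 = 47/32 = 1.46875.
Kraft's inequality requires Σ ≤ 1; here Σ = 1.46875 > 1, so no such prefix code exists.

1.46875; no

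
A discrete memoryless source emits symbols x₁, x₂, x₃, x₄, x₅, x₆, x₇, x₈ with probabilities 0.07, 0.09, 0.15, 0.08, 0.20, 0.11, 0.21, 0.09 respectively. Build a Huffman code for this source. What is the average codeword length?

Repeatedly combine the two least-probable nodes; the expected code length is the sum of the merged weights.
merge 7/100 + 2/25 → 3/20
merge 9/100 + 9/100 → 9/50
merge 11/100 + 3/20 → 13/50
merge 3/20 + 9/50 → 33/100
merge 1/5 + 21/100 → 41/100
merge 13/50 + 33/100 → 59/100
merge 41/100 + 59/100 → 1
L = 3/20 + 9/50 + 13/50 + 33/100 + 41/100 + 59/100 + 1 = 73/25 = 2.92 bits/symbol.

2.92 bits/symbol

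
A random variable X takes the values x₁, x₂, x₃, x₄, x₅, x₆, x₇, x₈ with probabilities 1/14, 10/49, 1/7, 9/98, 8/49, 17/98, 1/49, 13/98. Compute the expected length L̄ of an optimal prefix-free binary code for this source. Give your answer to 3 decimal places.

2.888 bits/symbol

Repeatedly combine the two least-probable nodes; the expected code length is the sum of the merged weights.
merge 1/49 + 1/14 → 9/98
merge 9/98 + 9/98 → 9/49
merge 13/98 + 1/7 → 27/98
merge 8/49 + 17/98 → 33/98
merge 9/49 + 10/49 → 19/49
merge 27/98 + 33/98 → 30/49
merge 19/49 + 30/49 → 1
L = 9/98 + 9/49 + 27/98 + 33/98 + 19/49 + 30/49 + 1 = 283/98 ≈ 2.888 bits/symbol.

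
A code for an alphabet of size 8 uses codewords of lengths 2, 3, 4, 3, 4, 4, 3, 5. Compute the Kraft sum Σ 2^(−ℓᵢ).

0.84375

With common denominator 2^5 = 32: Σ 2^(−ℓᵢ) = 8/32 + 4/32 + 2/32 + 4/32 + 2/32 + 2/32 + 4/32 + 1/32 = 27/32 = 0.84375.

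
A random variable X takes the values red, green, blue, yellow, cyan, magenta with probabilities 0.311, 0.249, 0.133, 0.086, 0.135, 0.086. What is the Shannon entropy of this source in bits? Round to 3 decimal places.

2.409 bits

H = −Σ pᵢ log₂ pᵢ.
−0.311·log₂(0.311) = 0.5240
−0.249·log₂(0.249) = 0.4994
−0.133·log₂(0.133) = 0.3871
−0.086·log₂(0.086) = 0.3044
−0.135·log₂(0.135) = 0.3900
−0.086·log₂(0.086) = 0.3044
Sum ≈ 2.4094 → 2.409 bits.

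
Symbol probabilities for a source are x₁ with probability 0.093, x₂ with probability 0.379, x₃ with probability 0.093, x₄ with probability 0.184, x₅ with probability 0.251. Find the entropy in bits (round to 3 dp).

H = −Σ pᵢ log₂ pᵢ.
−0.093·log₂(0.093) = 0.3187
−0.379·log₂(0.379) = 0.5305
−0.093·log₂(0.093) = 0.3187
−0.184·log₂(0.184) = 0.4494
−0.251·log₂(0.251) = 0.5006
Sum ≈ 2.1178 → 2.118 bits.

2.118 bits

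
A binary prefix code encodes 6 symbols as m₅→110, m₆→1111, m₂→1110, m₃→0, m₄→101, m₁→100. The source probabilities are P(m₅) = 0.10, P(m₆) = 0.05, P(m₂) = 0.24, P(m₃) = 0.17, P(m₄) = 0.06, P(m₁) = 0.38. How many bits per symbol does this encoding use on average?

2.95 bits/symbol

L̄ = Σ pᵢ·ℓᵢ = 0.10·3 + 0.05·4 + 0.24·4 + 0.17·1 + 0.06·3 + 0.38·3 = 2.95 bits/symbol.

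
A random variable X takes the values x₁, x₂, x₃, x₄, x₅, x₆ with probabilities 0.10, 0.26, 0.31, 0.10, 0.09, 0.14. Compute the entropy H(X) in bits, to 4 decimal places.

2.4032 bits

H = −Σ pᵢ log₂ pᵢ.
−0.10·log₂(0.10) = 0.3322
−0.26·log₂(0.26) = 0.5053
−0.31·log₂(0.31) = 0.5238
−0.10·log₂(0.10) = 0.3322
−0.09·log₂(0.09) = 0.3127
−0.14·log₂(0.14) = 0.3971
Sum ≈ 2.4032 → 2.4032 bits.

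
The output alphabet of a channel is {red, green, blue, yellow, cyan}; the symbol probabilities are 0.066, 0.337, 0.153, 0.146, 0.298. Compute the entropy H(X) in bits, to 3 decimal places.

2.128 bits

H = −Σ pᵢ log₂ pᵢ.
−0.066·log₂(0.066) = 0.2588
−0.337·log₂(0.337) = 0.5288
−0.153·log₂(0.153) = 0.4144
−0.146·log₂(0.146) = 0.4053
−0.298·log₂(0.298) = 0.5205
Sum ≈ 2.1278 → 2.128 bits.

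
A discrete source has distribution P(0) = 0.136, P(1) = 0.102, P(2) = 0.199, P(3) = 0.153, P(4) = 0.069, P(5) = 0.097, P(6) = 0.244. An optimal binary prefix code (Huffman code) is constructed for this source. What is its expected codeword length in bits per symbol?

2.723 bits/symbol

Repeatedly combine the two least-probable nodes; the expected code length is the sum of the merged weights.
merge 69/1000 + 97/1000 → 83/500
merge 51/500 + 17/125 → 119/500
merge 153/1000 + 83/500 → 319/1000
merge 199/1000 + 119/500 → 437/1000
merge 61/250 + 319/1000 → 563/1000
merge 437/1000 + 563/1000 → 1
L = 83/500 + 119/500 + 319/1000 + 437/1000 + 563/1000 + 1 = 2723/1000 = 2.723 bits/symbol.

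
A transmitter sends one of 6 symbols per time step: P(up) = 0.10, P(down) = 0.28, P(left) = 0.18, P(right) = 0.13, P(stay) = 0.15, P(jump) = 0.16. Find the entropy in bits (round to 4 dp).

2.5079 bits

H = −Σ pᵢ log₂ pᵢ.
−0.10·log₂(0.10) = 0.3322
−0.28·log₂(0.28) = 0.5142
−0.18·log₂(0.18) = 0.4453
−0.13·log₂(0.13) = 0.3826
−0.15·log₂(0.15) = 0.4105
−0.16·log₂(0.16) = 0.4230
Sum ≈ 2.5079 → 2.5079 bits.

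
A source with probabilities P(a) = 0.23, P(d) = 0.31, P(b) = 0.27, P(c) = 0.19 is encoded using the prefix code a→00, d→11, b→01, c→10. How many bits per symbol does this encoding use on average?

2 bits/symbol

L̄ = Σ pᵢ·ℓᵢ = 0.23·2 + 0.31·2 + 0.27·2 + 0.19·2 = 2 bits/symbol.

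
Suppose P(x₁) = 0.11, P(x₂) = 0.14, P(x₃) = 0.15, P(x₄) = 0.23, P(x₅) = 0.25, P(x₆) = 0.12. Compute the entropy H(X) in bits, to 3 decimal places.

H = −Σ pᵢ log₂ pᵢ.
−0.11·log₂(0.11) = 0.3503
−0.14·log₂(0.14) = 0.3971
−0.15·log₂(0.15) = 0.4105
−0.23·log₂(0.23) = 0.4877
−0.25·log₂(0.25) = 0.5000
−0.12·log₂(0.12) = 0.3671
Sum ≈ 2.5127 → 2.513 bits.

2.513 bits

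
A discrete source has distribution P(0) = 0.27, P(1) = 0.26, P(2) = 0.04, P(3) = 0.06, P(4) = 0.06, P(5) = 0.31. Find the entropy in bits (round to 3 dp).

H = −Σ pᵢ log₂ pᵢ.
−0.27·log₂(0.27) = 0.5100
−0.26·log₂(0.26) = 0.5053
−0.04·log₂(0.04) = 0.1858
−0.06·log₂(0.06) = 0.2435
−0.06·log₂(0.06) = 0.2435
−0.31·log₂(0.31) = 0.5238
Sum ≈ 2.2119 → 2.212 bits.

2.212 bits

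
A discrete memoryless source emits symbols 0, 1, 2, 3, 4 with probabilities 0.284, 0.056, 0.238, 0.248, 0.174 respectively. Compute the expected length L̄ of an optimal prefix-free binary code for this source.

2.23 bits/symbol

Repeatedly combine the two least-probable nodes; the expected code length is the sum of the merged weights.
merge 7/125 + 87/500 → 23/100
merge 23/100 + 119/500 → 117/250
merge 31/125 + 71/250 → 133/250
merge 117/250 + 133/250 → 1
L = 23/100 + 117/250 + 133/250 + 1 = 223/100 = 2.23 bits/symbol.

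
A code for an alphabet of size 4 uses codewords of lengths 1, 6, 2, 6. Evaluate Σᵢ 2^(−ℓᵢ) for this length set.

0.78125

With common denominator 2^6 = 64: Σ 2^(−ℓᵢ) = 32/64 + 1/64 + 16/64 + 1/64 = 50/64 = 0.78125.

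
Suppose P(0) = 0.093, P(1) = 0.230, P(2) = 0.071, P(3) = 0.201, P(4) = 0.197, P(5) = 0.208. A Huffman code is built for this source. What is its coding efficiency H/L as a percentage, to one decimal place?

Entropy H = −Σ p log₂ p ≈ 2.4755 bits.
Huffman merges: 71/1000+93/1000→41/250; 41/250+197/1000→361/1000; 201/1000+26/125→409/1000; 23/100+361/1000→591/1000; 409/1000+591/1000→1. L = 101/40 ≈ 2.5250.
Efficiency = H/L = 2.4755/2.5250 = 98.0%.

98.0%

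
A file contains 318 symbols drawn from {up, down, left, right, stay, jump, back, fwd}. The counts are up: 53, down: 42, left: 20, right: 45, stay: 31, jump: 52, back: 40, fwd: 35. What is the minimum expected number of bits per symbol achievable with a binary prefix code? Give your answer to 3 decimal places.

2.994 bits/symbol

Probabilities are the counts divided by 318.
Repeatedly combine the two least-probable nodes; the expected code length is the sum of the merged weights.
merge 10/159 + 31/318 → 17/106
merge 35/318 + 20/159 → 25/106
merge 7/53 + 15/106 → 29/106
merge 17/106 + 26/159 → 103/318
merge 1/6 + 25/106 → 64/159
merge 29/106 + 103/318 → 95/159
merge 64/159 + 95/159 → 1
L = 17/106 + 25/106 + 29/106 + 103/318 + 64/159 + 95/159 + 1 = 476/159 ≈ 2.994 bits/symbol.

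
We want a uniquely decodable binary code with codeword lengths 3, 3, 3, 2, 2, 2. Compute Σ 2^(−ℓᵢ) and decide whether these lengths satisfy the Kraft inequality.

With common denominator 2^3 = 8: Σ 2^(−ℓᵢ) = 1/8 + 1/8 + 1/8 + 2/8 + 2/8 + 2/8 = 9/8 = 1.125.
Kraft's inequality requires Σ ≤ 1; here Σ = 1.125 > 1, so no such prefix code exists.

1.125; no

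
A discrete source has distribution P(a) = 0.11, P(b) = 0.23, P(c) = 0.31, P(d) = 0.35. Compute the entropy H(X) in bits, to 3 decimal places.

H = −Σ pᵢ log₂ pᵢ.
−0.11·log₂(0.11) = 0.3503
−0.23·log₂(0.23) = 0.4877
−0.31·log₂(0.31) = 0.5238
−0.35·log₂(0.35) = 0.5301
Sum ≈ 1.8918 → 1.892 bits.

1.892 bits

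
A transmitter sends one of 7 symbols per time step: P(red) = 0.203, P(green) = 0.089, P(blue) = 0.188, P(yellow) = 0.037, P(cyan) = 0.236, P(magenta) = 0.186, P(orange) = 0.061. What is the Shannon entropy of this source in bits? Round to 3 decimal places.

2.596 bits

H = −Σ pᵢ log₂ pᵢ.
−0.203·log₂(0.203) = 0.4670
−0.089·log₂(0.089) = 0.3106
−0.188·log₂(0.188) = 0.4533
−0.037·log₂(0.037) = 0.1760
−0.236·log₂(0.236) = 0.4916
−0.186·log₂(0.186) = 0.4514
−0.061·log₂(0.061) = 0.2461
Sum ≈ 2.5960 → 2.596 bits.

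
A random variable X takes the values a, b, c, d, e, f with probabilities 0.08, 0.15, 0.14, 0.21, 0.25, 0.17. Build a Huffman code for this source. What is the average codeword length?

Repeatedly combine the two least-probable nodes; the expected code length is the sum of the merged weights.
merge 2/25 + 7/50 → 11/50
merge 3/20 + 17/100 → 8/25
merge 21/100 + 11/50 → 43/100
merge 1/4 + 8/25 → 57/100
merge 43/100 + 57/100 → 1
L = 11/50 + 8/25 + 43/100 + 57/100 + 1 = 127/50 = 2.54 bits/symbol.

2.54 bits/symbol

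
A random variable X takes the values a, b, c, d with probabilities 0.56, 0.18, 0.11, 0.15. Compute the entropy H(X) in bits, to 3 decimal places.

1.675 bits

H = −Σ pᵢ log₂ pᵢ.
−0.56·log₂(0.56) = 0.4684
−0.18·log₂(0.18) = 0.4453
−0.11·log₂(0.11) = 0.3503
−0.15·log₂(0.15) = 0.4105
Sum ≈ 1.6746 → 1.675 bits.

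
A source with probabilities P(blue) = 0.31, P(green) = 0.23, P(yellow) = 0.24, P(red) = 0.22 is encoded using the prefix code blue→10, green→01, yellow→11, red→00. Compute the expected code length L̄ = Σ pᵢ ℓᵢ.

L̄ = Σ pᵢ·ℓᵢ = 0.31·2 + 0.23·2 + 0.24·2 + 0.22·2 = 2 bits/symbol.

2 bits/symbol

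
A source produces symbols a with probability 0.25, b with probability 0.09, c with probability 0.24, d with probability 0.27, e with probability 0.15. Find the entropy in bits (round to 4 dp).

H = −Σ pᵢ log₂ pᵢ.
−0.25·log₂(0.25) = 0.5000
−0.09·log₂(0.09) = 0.3127
−0.24·log₂(0.24) = 0.4941
−0.27·log₂(0.27) = 0.5100
−0.15·log₂(0.15) = 0.4105
Sum ≈ 2.2274 → 2.2274 bits.

2.2274 bits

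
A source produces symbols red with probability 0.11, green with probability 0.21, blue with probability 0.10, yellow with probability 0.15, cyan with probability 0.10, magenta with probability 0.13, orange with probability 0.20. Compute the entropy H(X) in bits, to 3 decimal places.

2.745 bits

H = −Σ pᵢ log₂ pᵢ.
−0.11·log₂(0.11) = 0.3503
−0.21·log₂(0.21) = 0.4728
−0.10·log₂(0.10) = 0.3322
−0.15·log₂(0.15) = 0.4105
−0.10·log₂(0.10) = 0.3322
−0.13·log₂(0.13) = 0.3826
−0.20·log₂(0.20) = 0.4644
Sum ≈ 2.7451 → 2.745 bits.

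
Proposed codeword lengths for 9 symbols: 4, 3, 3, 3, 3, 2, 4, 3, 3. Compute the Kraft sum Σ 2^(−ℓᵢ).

1.125

With common denominator 2^4 = 16: Σ 2^(−ℓᵢ) = 1/16 + 2/16 + 2/16 + 2/16 + 2/16 + 4/16 + 1/16 + 2/16 + 2/16 = 18/16 = 1.125.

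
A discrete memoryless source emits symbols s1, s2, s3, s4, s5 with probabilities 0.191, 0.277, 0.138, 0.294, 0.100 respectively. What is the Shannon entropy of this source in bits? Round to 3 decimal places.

2.215 bits

H = −Σ pᵢ log₂ pᵢ.
−0.191·log₂(0.191) = 0.4562
−0.277·log₂(0.277) = 0.5130
−0.138·log₂(0.138) = 0.3943
−0.294·log₂(0.294) = 0.5192
−0.100·log₂(0.100) = 0.3322
Sum ≈ 2.2149 → 2.215 bits.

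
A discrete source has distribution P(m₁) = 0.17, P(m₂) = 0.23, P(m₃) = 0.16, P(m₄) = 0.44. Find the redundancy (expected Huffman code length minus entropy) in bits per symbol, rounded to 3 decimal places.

0.024 bits

Entropy H = −Σ p log₂ p ≈ 1.8664 bits.
Huffman merges: 4/25+17/100→33/100; 23/100+33/100→14/25; 11/25+14/25→1. L = 189/100 ≈ 1.8900.
L − H = 1.8900 − 1.8664 = 0.024 bits.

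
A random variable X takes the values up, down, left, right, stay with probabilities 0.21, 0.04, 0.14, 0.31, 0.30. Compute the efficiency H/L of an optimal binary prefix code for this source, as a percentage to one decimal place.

96.4%

Entropy H = −Σ p log₂ p ≈ 2.1006 bits.
Huffman merges: 1/25+7/50→9/50; 9/50+21/100→39/100; 3/10+31/100→61/100; 39/100+61/100→1. L = 109/50 ≈ 2.1800.
Efficiency = H/L = 2.1006/2.1800 = 96.4%.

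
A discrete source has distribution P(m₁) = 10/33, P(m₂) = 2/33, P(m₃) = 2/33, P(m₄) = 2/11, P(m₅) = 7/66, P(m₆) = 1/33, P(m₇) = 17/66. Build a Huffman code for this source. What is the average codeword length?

Repeatedly combine the two least-probable nodes; the expected code length is the sum of the merged weights.
merge 1/33 + 2/33 → 1/11
merge 2/33 + 1/11 → 5/33
merge 7/66 + 5/33 → 17/66
merge 2/11 + 17/66 → 29/66
merge 17/66 + 10/33 → 37/66
merge 29/66 + 37/66 → 1
L = 1/11 + 5/33 + 17/66 + 29/66 + 37/66 + 1 = 5/2 = 2.5 bits/symbol.

2.5 bits/symbol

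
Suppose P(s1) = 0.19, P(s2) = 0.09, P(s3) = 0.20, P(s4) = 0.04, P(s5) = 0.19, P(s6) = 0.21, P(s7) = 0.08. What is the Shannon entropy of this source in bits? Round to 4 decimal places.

H = −Σ pᵢ log₂ pᵢ.
−0.19·log₂(0.19) = 0.4552
−0.09·log₂(0.09) = 0.3127
−0.20·log₂(0.20) = 0.4644
−0.04·log₂(0.04) = 0.1858
−0.19·log₂(0.19) = 0.4552
−0.21·log₂(0.21) = 0.4728
−0.08·log₂(0.08) = 0.2915
Sum ≈ 2.6376 → 2.6376 bits.

2.6376 bits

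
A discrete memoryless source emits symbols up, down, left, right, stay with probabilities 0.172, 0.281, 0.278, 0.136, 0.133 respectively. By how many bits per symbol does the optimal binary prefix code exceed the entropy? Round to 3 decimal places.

0.026 bits

Entropy H = −Σ p log₂ p ≈ 2.2434 bits.
Huffman merges: 133/1000+17/125→269/1000; 43/250+269/1000→441/1000; 139/500+281/1000→559/1000; 441/1000+559/1000→1. L = 2269/1000 ≈ 2.2690.
L − H = 2.2690 − 2.2434 = 0.026 bits.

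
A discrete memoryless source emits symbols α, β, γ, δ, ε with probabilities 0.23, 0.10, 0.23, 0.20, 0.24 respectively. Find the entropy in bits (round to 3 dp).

H = −Σ pᵢ log₂ pᵢ.
−0.23·log₂(0.23) = 0.4877
−0.10·log₂(0.10) = 0.3322
−0.23·log₂(0.23) = 0.4877
−0.20·log₂(0.20) = 0.4644
−0.24·log₂(0.24) = 0.4941
Sum ≈ 2.2660 → 2.266 bits.

2.266 bits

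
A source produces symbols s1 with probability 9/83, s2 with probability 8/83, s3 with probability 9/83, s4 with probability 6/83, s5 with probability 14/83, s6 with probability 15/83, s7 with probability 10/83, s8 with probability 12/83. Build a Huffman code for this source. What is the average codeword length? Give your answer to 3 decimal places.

2.988 bits/symbol

Repeatedly combine the two least-probable nodes; the expected code length is the sum of the merged weights.
merge 6/83 + 8/83 → 14/83
merge 9/83 + 9/83 → 18/83
merge 10/83 + 12/83 → 22/83
merge 14/83 + 14/83 → 28/83
merge 15/83 + 18/83 → 33/83
merge 22/83 + 28/83 → 50/83
merge 33/83 + 50/83 → 1
L = 14/83 + 18/83 + 22/83 + 28/83 + 33/83 + 50/83 + 1 = 248/83 ≈ 2.988 bits/symbol.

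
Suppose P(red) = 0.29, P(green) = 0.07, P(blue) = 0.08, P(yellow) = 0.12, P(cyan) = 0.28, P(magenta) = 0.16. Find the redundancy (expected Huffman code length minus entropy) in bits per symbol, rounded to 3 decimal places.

Entropy H = −Σ p log₂ p ≈ 2.3823 bits.
Huffman merges: 7/100+2/25→3/20; 3/25+3/20→27/100; 4/25+27/100→43/100; 7/25+29/100→57/100; 43/100+57/100→1. L = 121/50 ≈ 2.4200.
L − H = 2.4200 − 2.3823 = 0.038 bits.

0.038 bits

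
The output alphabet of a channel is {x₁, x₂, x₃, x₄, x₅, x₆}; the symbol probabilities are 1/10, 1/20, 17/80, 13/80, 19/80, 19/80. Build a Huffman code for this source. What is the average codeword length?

2.4625 bits/symbol

Repeatedly combine the two least-probable nodes; the expected code length is the sum of the merged weights.
merge 1/20 + 1/10 → 3/20
merge 3/20 + 13/80 → 5/16
merge 17/80 + 19/80 → 9/20
merge 19/80 + 5/16 → 11/20
merge 9/20 + 11/20 → 1
L = 3/20 + 5/16 + 9/20 + 11/20 + 1 = 197/80 = 2.4625 bits/symbol.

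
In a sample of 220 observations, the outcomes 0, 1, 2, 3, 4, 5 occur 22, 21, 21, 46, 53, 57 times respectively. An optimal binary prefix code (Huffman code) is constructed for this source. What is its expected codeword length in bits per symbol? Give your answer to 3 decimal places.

Probabilities are the counts divided by 220.
Repeatedly combine the two least-probable nodes; the expected code length is the sum of the merged weights.
merge 21/220 + 21/220 → 21/110
merge 1/10 + 21/110 → 16/55
merge 23/110 + 53/220 → 9/20
merge 57/220 + 16/55 → 11/20
merge 9/20 + 11/20 → 1
L = 21/110 + 16/55 + 9/20 + 11/20 + 1 = 273/110 ≈ 2.482 bits/symbol.

2.482 bits/symbol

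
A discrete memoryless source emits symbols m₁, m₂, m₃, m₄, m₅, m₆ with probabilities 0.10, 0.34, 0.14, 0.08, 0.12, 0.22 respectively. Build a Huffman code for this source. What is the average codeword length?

Repeatedly combine the two least-probable nodes; the expected code length is the sum of the merged weights.
merge 2/25 + 1/10 → 9/50
merge 3/25 + 7/50 → 13/50
merge 9/50 + 11/50 → 2/5
merge 13/50 + 17/50 → 3/5
merge 2/5 + 3/5 → 1
L = 9/50 + 13/50 + 2/5 + 3/5 + 1 = 61/25 = 2.44 bits/symbol.

2.44 bits/symbol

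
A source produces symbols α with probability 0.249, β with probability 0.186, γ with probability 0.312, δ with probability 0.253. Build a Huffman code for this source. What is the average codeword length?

2 bits/symbol

Repeatedly combine the two least-probable nodes; the expected code length is the sum of the merged weights.
merge 93/500 + 249/1000 → 87/200
merge 253/1000 + 39/125 → 113/200
merge 87/200 + 113/200 → 1
L = 87/200 + 113/200 + 1 = 2 bits/symbol.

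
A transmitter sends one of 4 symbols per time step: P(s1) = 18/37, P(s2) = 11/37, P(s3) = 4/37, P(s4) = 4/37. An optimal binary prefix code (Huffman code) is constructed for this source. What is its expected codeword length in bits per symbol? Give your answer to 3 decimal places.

Repeatedly combine the two least-probable nodes; the expected code length is the sum of the merged weights.
merge 4/37 + 4/37 → 8/37
merge 8/37 + 11/37 → 19/37
merge 18/37 + 19/37 → 1
L = 8/37 + 19/37 + 1 = 64/37 ≈ 1.730 bits/symbol.

1.730 bits/symbol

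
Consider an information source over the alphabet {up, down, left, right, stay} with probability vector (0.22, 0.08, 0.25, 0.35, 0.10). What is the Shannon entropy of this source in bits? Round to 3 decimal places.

H = −Σ pᵢ log₂ pᵢ.
−0.22·log₂(0.22) = 0.4806
−0.08·log₂(0.08) = 0.2915
−0.25·log₂(0.25) = 0.5000
−0.35·log₂(0.35) = 0.5301
−0.10·log₂(0.10) = 0.3322
Sum ≈ 2.1344 → 2.134 bits.

2.134 bits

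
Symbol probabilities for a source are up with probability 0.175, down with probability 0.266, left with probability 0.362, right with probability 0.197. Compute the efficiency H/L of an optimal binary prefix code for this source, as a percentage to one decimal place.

97.0%

Entropy H = −Σ p log₂ p ≈ 1.9406 bits.
Huffman merges: 7/40+197/1000→93/250; 133/500+181/500→157/250; 93/250+157/250→1. L = 2 ≈ 2.0000.
Efficiency = H/L = 1.9406/2.0000 = 97.0%.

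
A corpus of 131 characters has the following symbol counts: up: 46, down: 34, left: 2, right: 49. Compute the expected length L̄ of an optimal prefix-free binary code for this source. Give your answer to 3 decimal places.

1.901 bits/symbol

Probabilities are the counts divided by 131.
Repeatedly combine the two least-probable nodes; the expected code length is the sum of the merged weights.
merge 2/131 + 34/131 → 36/131
merge 36/131 + 46/131 → 82/131
merge 49/131 + 82/131 → 1
L = 36/131 + 82/131 + 1 = 249/131 ≈ 1.901 bits/symbol.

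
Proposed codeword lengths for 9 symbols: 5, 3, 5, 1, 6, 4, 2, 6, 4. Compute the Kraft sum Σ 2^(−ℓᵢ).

With common denominator 2^6 = 64: Σ 2^(−ℓᵢ) = 2/64 + 8/64 + 2/64 + 32/64 + 1/64 + 4/64 + 16/64 + 1/64 + 4/64 = 70/64 = 1.09375.

1.09375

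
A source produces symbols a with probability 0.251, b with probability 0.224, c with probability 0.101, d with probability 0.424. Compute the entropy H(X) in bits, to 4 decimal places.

1.8430 bits

H = −Σ pᵢ log₂ pᵢ.
−0.251·log₂(0.251) = 0.5006
−0.224·log₂(0.224) = 0.4835
−0.101·log₂(0.101) = 0.3341
−0.424·log₂(0.424) = 0.5249
Sum ≈ 1.8430 → 1.8430 bits.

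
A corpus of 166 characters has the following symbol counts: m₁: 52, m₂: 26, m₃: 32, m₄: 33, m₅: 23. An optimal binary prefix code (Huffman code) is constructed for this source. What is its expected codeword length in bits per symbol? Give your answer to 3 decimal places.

Probabilities are the counts divided by 166.
Repeatedly combine the two least-probable nodes; the expected code length is the sum of the merged weights.
merge 23/166 + 13/83 → 49/166
merge 16/83 + 33/166 → 65/166
merge 49/166 + 26/83 → 101/166
merge 65/166 + 101/166 → 1
L = 49/166 + 65/166 + 101/166 + 1 = 381/166 ≈ 2.295 bits/symbol.

2.295 bits/symbol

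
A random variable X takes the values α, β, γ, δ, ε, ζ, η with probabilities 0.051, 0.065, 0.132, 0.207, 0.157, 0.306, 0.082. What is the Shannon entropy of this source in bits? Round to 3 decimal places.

2.569 bits

H = −Σ pᵢ log₂ pᵢ.
−0.051·log₂(0.051) = 0.2190
−0.065·log₂(0.065) = 0.2563
−0.132·log₂(0.132) = 0.3856
−0.207·log₂(0.207) = 0.4704
−0.157·log₂(0.157) = 0.4194
−0.306·log₂(0.306) = 0.5228
−0.082·log₂(0.082) = 0.2959
Sum ≈ 2.5693 → 2.569 bits.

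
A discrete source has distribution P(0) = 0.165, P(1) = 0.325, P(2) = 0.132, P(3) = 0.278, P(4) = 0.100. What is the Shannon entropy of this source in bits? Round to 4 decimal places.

H = −Σ pᵢ log₂ pᵢ.
−0.165·log₂(0.165) = 0.4289
−0.325·log₂(0.325) = 0.5270
−0.132·log₂(0.132) = 0.3856
−0.278·log₂(0.278) = 0.5134
−0.100·log₂(0.100) = 0.3322
Sum ≈ 2.1871 → 2.1871 bits.

2.1871 bits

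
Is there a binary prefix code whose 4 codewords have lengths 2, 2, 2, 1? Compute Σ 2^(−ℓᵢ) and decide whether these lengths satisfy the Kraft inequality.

With common denominator 2^2 = 4: Σ 2^(−ℓᵢ) = 1/4 + 1/4 + 1/4 + 2/4 = 5/4 = 1.25.
Kraft's inequality requires Σ ≤ 1; here Σ = 1.25 > 1, so no such prefix code exists.

1.25; no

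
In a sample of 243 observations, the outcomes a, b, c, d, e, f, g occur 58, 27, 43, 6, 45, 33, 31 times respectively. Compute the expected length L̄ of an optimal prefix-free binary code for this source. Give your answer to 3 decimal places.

2.712 bits/symbol

Probabilities are the counts divided by 243.
Repeatedly combine the two least-probable nodes; the expected code length is the sum of the merged weights.
merge 2/81 + 1/9 → 11/81
merge 31/243 + 11/81 → 64/243
merge 11/81 + 43/243 → 76/243
merge 5/27 + 58/243 → 103/243
merge 64/243 + 76/243 → 140/243
merge 103/243 + 140/243 → 1
L = 11/81 + 64/243 + 76/243 + 103/243 + 140/243 + 1 = 659/243 ≈ 2.712 bits/symbol.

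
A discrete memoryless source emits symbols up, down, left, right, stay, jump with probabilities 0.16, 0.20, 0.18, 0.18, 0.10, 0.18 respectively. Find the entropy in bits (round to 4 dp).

H = −Σ pᵢ log₂ pᵢ.
−0.16·log₂(0.16) = 0.4230
−0.20·log₂(0.20) = 0.4644
−0.18·log₂(0.18) = 0.4453
−0.18·log₂(0.18) = 0.4453
−0.10·log₂(0.10) = 0.3322
−0.18·log₂(0.18) = 0.4453
Sum ≈ 2.5555 → 2.5555 bits.

2.5555 bits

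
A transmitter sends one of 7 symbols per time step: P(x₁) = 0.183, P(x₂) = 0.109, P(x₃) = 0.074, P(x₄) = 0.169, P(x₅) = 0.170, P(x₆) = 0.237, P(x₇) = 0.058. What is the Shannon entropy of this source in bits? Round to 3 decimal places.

2.673 bits

H = −Σ pᵢ log₂ pᵢ.
−0.183·log₂(0.183) = 0.4484
−0.109·log₂(0.109) = 0.3485
−0.074·log₂(0.074) = 0.2780
−0.169·log₂(0.169) = 0.4335
−0.170·log₂(0.170) = 0.4346
−0.237·log₂(0.237) = 0.4923
−0.058·log₂(0.058) = 0.2383
Sum ≈ 2.6734 → 2.673 bits.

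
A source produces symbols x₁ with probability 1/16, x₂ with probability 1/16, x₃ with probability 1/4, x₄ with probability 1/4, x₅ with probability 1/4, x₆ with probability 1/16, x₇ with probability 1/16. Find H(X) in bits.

2.5 bits

Each probability is a power of 1/2, so log₂(1/p) is an integer.
H = Σ p·log₂(1/p) = 1/16·4 + 1/16·4 + 1/4·2 + 1/4·2 + 1/4·2 + 1/16·4 + 1/16·4 = 2.5 bits.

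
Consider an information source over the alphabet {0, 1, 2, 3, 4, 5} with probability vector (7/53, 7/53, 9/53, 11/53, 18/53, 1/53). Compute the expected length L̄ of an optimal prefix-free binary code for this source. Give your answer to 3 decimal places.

2.434 bits/symbol

Repeatedly combine the two least-probable nodes; the expected code length is the sum of the merged weights.
merge 1/53 + 7/53 → 8/53
merge 7/53 + 8/53 → 15/53
merge 9/53 + 11/53 → 20/53
merge 15/53 + 18/53 → 33/53
merge 20/53 + 33/53 → 1
L = 8/53 + 15/53 + 20/53 + 33/53 + 1 = 129/53 ≈ 2.434 bits/symbol.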